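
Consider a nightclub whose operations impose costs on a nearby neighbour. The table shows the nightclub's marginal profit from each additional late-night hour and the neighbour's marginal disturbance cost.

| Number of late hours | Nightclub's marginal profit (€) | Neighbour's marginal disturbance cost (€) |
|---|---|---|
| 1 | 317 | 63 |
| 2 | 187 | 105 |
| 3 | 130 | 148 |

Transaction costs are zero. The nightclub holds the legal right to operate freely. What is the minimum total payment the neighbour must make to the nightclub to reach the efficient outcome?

Left alone the nightclub would choose level 3 (marginal profit stays positive).
Efficient level: k* = 2 (marginal profit ≥ marginal disturbance cost through 2).
The neighbour must at least cover the nightclub's forgone profit from cutting 3→2: 130 = 130.

€130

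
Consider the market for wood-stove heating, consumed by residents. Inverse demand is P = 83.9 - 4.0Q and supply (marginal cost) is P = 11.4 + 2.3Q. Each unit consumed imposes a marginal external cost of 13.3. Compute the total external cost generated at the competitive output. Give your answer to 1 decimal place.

153.1

Market equilibrium (private): 11.4 + 2.3Q = 83.9 - 4.0Q → Q_m = 11.5079.
Total external cost = MEC × Q_m = 13.3 × 11.5079 = 153.0551.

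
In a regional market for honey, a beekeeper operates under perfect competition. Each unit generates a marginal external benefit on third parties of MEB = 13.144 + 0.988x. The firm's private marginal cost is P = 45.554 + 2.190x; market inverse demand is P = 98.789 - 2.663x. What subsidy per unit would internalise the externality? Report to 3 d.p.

subsidy = 30.112 per unit

Social marginal cost = private MC − MEB = 32.410 + 1.202x.
Set SMC = demand: 32.410 + 1.202x = 98.789 - 2.663x → x* = 17.1744.
The Pigouvian subsidy equals MEB at x*: 13.144 + 0.988×17.1744 = 30.1123.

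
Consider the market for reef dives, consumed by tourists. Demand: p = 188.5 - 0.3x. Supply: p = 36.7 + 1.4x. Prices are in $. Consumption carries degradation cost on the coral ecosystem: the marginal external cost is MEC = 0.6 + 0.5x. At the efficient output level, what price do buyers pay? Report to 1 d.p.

P = $167.9

Social marginal benefit = demand − MEC = 187.9 - 0.8x.
Set SMB = MC: 187.9 - 0.8x = 36.7 + 1.4x → x* = 68.7273.
Consumer price on the demand curve at x*: 188.5 − 0.3×68.7273 = 167.8818.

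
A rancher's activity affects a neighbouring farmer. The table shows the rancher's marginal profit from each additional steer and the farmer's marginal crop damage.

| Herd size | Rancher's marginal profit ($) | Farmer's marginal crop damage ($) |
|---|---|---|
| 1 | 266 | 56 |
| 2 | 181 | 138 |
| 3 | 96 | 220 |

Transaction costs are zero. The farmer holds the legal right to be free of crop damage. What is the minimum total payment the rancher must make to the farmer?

$194

Efficient level: marginal profit ≥ marginal crop damage through level 2, so k* = 2.
With the farmer holding the right, the rancher must at least compensate total damage at k*: 56 + 138 = 194.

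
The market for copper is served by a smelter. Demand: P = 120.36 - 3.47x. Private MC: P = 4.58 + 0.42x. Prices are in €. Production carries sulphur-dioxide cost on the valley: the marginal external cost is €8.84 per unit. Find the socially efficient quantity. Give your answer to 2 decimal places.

x* = 27.49

Social marginal cost = private MC + MEC = 13.42 + 0.42x.
Set SMC = demand: 13.42 + 0.42x = 120.36 - 3.47x → x* = 27.4910.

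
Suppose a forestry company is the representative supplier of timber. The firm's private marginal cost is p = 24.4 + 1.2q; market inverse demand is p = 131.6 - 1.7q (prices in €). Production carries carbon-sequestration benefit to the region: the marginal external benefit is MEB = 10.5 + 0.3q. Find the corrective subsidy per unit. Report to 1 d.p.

Social marginal cost = private MC − MEB = 13.9 + 0.9q.
Set SMC = demand: 13.9 + 0.9q = 131.6 - 1.7q → q* = 45.2692.
The Pigouvian subsidy equals MEB at q*: 10.5 + 0.3×45.2692 = 24.0808.

subsidy = €24.1 per unit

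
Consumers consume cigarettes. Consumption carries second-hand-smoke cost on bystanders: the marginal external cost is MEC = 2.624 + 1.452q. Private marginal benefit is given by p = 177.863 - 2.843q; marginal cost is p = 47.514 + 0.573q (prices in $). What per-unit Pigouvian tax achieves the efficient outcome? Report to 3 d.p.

Social marginal benefit = demand − MEC = 175.239 - 4.295q.
Set SMB = MC: 175.239 - 4.295q = 47.514 + 0.573q → q* = 26.2377.
The Pigouvian tax equals MEC at q*: 2.624 + 1.452×26.2377 = 40.7211.

tax = $40.721 per unit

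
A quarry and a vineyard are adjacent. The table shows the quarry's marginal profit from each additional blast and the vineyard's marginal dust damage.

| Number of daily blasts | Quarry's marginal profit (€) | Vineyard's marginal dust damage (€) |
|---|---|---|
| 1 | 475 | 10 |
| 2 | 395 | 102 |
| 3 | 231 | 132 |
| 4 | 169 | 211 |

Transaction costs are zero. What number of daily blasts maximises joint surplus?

3

Bargaining reaches the level where marginal profit last exceeds marginal dust damage.
That holds through level 3 (231 ≥ 132) but not at 4 (169 < 211).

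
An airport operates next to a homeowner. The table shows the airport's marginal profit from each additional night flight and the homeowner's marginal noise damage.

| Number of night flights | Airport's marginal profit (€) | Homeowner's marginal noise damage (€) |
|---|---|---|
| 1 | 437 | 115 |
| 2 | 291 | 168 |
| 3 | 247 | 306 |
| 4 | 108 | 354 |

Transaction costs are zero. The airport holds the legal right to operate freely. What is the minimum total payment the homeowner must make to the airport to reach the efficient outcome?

Left alone the airport would choose level 4 (marginal profit stays positive).
Efficient level: k* = 2 (marginal profit ≥ marginal noise damage through 2).
The homeowner must at least cover the airport's forgone profit from cutting 4→2: 247 + 108 = 355.

€355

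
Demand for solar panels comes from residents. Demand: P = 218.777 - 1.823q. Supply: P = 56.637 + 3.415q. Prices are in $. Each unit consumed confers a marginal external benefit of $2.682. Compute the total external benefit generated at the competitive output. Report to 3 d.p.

Market equilibrium (private): 56.637 + 3.415q = 218.777 - 1.823q → q_m = 30.9546.
Total external benefit = MEB × q_m = 2.682 × 30.9546 = 83.0202.

$83.020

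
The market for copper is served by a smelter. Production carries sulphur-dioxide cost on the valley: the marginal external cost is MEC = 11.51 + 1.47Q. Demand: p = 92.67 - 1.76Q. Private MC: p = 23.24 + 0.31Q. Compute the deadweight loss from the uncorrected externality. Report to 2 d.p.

Market equilibrium (private): 23.24 + 0.31Q = 92.67 - 1.76Q → Q_m = 33.5411.
Social marginal cost = private MC + MEC = 34.75 + 1.78Q.
Set SMC = demand: 34.75 + 1.78Q = 92.67 - 1.76Q → Q* = 16.3616.
The loss is the area between SMC and demand from Q* to Q_m; with linear curves that's a triangle of height MEC(Q_m).
DWL = ½ × 17.1795 × 60.8154 = 522.3891.

DWL = 522.39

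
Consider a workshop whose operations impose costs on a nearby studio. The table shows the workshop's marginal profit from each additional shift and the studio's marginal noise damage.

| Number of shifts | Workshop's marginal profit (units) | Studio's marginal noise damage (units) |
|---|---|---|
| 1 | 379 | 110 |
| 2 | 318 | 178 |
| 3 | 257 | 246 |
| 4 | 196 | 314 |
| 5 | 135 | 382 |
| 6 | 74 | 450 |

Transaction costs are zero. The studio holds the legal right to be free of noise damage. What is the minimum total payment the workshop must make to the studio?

534

Efficient level: marginal profit ≥ marginal noise damage through level 3, so k* = 3.
With the studio holding the right, the workshop must at least compensate total damage at k*: 110 + 178 + 246 = 534.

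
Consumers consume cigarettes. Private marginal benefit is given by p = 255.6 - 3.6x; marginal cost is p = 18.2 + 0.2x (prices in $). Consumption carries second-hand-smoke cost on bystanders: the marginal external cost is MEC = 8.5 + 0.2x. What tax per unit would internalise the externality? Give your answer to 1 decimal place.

tax = $19.9 per unit

Social marginal benefit = demand − MEC = 247.1 - 3.8x.
Set SMB = MC: 247.1 - 3.8x = 18.2 + 0.2x → x* = 57.2250.
The Pigouvian tax equals MEC at x*: 8.5 + 0.2×57.2250 = 19.9450.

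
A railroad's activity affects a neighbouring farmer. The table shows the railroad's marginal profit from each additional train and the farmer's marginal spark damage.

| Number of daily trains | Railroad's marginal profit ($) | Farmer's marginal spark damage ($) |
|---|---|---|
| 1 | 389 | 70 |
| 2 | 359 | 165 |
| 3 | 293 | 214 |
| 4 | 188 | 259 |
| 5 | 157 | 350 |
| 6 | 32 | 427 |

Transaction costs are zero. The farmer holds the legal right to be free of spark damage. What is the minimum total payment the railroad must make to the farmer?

$449

Efficient level: marginal profit ≥ marginal spark damage through level 3, so k* = 3.
With the farmer holding the right, the railroad must at least compensate total damage at k*: 70 + 165 + 214 = 449.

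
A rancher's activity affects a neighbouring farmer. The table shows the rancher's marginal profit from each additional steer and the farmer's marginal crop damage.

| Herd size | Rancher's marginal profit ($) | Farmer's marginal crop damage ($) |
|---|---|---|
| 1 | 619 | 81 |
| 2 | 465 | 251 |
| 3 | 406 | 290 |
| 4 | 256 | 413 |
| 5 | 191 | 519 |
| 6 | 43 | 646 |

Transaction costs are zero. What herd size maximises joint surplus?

Bargaining reaches the level where marginal profit last exceeds marginal crop damage.
That holds through level 3 (406 ≥ 290) but not at 4 (256 < 413).

3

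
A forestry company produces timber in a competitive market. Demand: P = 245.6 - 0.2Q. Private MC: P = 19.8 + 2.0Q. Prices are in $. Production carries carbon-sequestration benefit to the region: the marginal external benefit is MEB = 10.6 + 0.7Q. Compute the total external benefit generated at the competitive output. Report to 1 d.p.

$4774.9

Market equilibrium (private): 19.8 + 2.0Q = 245.6 - 0.2Q → Q_m = 102.6364.
Total external benefit = ∫₀^{Q_m} (10.6 + 0.7Q) dQ = 10.6×102.6364 + ½×0.7×102.6364² = 4774.9266.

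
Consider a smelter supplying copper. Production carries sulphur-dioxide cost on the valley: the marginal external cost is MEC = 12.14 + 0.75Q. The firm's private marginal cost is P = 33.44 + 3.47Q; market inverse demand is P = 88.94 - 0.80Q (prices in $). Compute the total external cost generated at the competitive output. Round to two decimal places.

Market equilibrium (private): 33.44 + 3.47Q = 88.94 - 0.80Q → Q_m = 12.9977.
Total external cost = ∫₀^{Q_m} (12.14 + 0.75Q) dQ = 12.14×12.9977 + ½×0.75×12.9977² = 221.1447.

$221.14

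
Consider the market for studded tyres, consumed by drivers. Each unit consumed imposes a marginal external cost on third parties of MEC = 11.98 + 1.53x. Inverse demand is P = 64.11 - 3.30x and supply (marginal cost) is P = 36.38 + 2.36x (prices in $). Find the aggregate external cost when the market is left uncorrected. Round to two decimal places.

Market equilibrium (private): 36.38 + 2.36x = 64.11 - 3.30x → x_m = 4.8993.
Total external cost = ∫₀^{x_m} (11.98 + 1.53x) dx = 11.98×4.8993 + ½×1.53×4.8993² = 77.0560.

$77.06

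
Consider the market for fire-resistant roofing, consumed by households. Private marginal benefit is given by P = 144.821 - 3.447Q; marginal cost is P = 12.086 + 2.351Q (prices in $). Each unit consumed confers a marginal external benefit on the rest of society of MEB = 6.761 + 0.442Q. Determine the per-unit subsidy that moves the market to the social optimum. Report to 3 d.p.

Social marginal benefit = demand + MEB = 151.582 - 3.005Q.
Set SMB = MC: 151.582 - 3.005Q = 12.086 + 2.351Q → Q* = 26.0448.
The Pigouvian subsidy equals MEB at Q*: 6.761 + 0.442×26.0448 = 18.2728.

subsidy = $18.273 per unit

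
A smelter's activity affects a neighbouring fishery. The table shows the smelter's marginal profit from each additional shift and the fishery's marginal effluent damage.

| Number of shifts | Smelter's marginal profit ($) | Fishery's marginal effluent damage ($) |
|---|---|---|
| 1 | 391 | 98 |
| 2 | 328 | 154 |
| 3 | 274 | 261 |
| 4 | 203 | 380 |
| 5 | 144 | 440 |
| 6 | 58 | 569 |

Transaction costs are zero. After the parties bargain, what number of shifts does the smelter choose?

3

Bargaining reaches the level where marginal profit last exceeds marginal effluent damage.
That holds through level 3 (274 ≥ 261) but not at 4 (203 < 380).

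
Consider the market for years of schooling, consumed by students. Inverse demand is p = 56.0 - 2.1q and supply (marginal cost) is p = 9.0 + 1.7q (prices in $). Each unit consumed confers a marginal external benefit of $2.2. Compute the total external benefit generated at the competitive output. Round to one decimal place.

$27.2

Market equilibrium (private): 9.0 + 1.7q = 56.0 - 2.1q → q_m = 12.3684.
Total external benefit = MEB × q_m = 2.2 × 12.3684 = 27.2105.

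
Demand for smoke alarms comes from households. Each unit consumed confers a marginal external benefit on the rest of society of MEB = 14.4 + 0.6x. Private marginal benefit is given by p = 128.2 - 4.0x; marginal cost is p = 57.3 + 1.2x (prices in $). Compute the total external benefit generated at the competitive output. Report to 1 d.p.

Market equilibrium (private): 57.3 + 1.2x = 128.2 - 4.0x → x_m = 13.6346.
Total external benefit = ∫₀^{x_m} (14.4 + 0.6x) dx = 14.4×13.6346 + ½×0.6×13.6346² = 252.1089.

$252.1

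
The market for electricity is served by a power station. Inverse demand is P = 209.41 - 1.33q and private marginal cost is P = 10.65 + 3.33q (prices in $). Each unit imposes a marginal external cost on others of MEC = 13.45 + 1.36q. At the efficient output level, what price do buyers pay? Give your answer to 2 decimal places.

Social marginal cost = private MC + MEC = 24.10 + 4.69q.
Set SMC = demand: 24.10 + 4.69q = 209.41 - 1.33q → q* = 30.7824.
Consumer price on the demand curve at q*: 209.41 − 1.33×30.7824 = 168.4694.

P = $168.47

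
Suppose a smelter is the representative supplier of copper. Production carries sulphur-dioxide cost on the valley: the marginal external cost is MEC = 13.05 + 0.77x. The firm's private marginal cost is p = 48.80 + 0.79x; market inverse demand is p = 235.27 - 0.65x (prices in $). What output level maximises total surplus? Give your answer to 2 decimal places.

x* = 78.47

Social marginal cost = private MC + MEC = 61.85 + 1.56x.
Set SMC = demand: 61.85 + 1.56x = 235.27 - 0.65x → x* = 78.4706.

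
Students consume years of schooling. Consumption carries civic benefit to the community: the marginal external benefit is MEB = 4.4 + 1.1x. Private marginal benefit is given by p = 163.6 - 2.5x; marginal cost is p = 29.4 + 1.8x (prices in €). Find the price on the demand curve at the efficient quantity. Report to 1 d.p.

P = €55.3

Social marginal benefit = demand + MEB = 168.0 - 1.4x.
Set SMB = MC: 168.0 - 1.4x = 29.4 + 1.8x → x* = 43.3125.
Consumer price on the demand curve at x*: 163.6 − 2.5×43.3125 = 55.3188.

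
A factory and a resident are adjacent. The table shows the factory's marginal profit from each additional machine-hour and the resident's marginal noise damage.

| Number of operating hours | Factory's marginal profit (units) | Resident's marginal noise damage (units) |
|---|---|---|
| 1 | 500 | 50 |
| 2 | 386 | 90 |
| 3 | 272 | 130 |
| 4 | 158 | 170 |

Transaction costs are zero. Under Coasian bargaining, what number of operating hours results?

Bargaining reaches the level where marginal profit last exceeds marginal noise damage.
That holds through level 3 (272 ≥ 130) but not at 4 (158 < 170).

3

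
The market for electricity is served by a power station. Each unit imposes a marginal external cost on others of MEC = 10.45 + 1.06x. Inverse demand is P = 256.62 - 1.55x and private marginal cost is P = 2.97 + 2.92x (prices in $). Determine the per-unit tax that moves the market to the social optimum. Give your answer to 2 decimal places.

Social marginal cost = private MC + MEC = 13.42 + 3.98x.
Set SMC = demand: 13.42 + 3.98x = 256.62 - 1.55x → x* = 43.9783.
The Pigouvian tax equals MEC at x*: 10.45 + 1.06×43.9783 = 57.0670.

tax = $57.07 per unit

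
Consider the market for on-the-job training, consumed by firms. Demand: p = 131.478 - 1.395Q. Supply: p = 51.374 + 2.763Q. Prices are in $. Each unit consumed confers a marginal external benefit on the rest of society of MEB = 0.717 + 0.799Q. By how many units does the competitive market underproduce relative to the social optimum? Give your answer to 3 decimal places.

Market equilibrium (private): 51.374 + 2.763Q = 131.478 - 1.395Q → Q_m = 19.2650.
Social marginal benefit = demand + MEB = 132.195 - 0.596Q.
Set SMB = MC: 132.195 - 0.596Q = 51.374 + 2.763Q → Q* = 24.0610.
Gap = |19.2650 − 24.0610| = 4.7960.

4.796 units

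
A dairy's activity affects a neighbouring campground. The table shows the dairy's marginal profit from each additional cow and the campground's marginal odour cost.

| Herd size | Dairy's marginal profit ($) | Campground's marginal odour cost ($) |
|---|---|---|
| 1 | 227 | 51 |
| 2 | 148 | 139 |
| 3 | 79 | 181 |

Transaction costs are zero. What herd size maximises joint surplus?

Bargaining reaches the level where marginal profit last exceeds marginal odour cost.
That holds through level 2 (148 ≥ 139) but not at 3 (79 < 181).

2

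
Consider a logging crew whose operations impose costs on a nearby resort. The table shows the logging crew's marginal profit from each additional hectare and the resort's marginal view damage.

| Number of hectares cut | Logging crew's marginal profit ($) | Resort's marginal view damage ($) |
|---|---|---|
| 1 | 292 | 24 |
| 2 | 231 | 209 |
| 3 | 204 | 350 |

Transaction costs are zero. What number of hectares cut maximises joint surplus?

2

Bargaining reaches the level where marginal profit last exceeds marginal view damage.
That holds through level 2 (231 ≥ 209) but not at 3 (204 < 350).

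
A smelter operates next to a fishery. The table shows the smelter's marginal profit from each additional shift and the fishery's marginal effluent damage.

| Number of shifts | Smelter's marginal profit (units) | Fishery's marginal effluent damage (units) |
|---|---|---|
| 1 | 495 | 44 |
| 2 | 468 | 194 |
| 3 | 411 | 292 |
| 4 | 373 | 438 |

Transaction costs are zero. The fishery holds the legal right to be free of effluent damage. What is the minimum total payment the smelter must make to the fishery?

530

Efficient level: marginal profit ≥ marginal effluent damage through level 3, so k* = 3.
With the fishery holding the right, the smelter must at least compensate total damage at k*: 44 + 194 + 292 = 530.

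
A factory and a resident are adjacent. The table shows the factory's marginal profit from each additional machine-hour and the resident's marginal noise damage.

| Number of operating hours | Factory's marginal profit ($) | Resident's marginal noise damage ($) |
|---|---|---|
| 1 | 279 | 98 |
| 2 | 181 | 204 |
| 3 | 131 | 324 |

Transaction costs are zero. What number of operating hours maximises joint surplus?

1

Bargaining reaches the level where marginal profit last exceeds marginal noise damage.
That holds through level 1 (279 ≥ 98) but not at 2 (181 < 204).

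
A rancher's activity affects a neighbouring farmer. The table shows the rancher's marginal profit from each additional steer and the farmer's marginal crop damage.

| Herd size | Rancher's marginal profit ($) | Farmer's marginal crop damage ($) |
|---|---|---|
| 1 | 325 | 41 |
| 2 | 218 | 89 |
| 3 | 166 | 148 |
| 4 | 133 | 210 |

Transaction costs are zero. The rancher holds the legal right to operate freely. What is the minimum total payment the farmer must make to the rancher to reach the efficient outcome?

$133

Left alone the rancher would choose level 4 (marginal profit stays positive).
Efficient level: k* = 3 (marginal profit ≥ marginal crop damage through 3).
The farmer must at least cover the rancher's forgone profit from cutting 4→3: 133 = 133.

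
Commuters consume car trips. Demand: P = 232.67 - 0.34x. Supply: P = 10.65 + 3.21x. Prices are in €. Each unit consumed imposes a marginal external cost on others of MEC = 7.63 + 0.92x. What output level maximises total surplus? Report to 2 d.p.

Social marginal benefit = demand − MEC = 225.04 - 1.26x.
Set SMB = MC: 225.04 - 1.26x = 10.65 + 3.21x → x* = 47.9620.

x* = 47.96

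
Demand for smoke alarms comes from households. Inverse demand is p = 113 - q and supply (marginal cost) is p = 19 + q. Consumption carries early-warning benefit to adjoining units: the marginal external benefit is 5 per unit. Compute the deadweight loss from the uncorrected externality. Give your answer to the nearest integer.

Market equilibrium (private): 19 + q = 113 - q → q_m = 47.0000.
Social marginal benefit = demand + MEB = 118 - q.
Set SMB = MC: 118 - q = 19 + q → q* = 49.5000.
Height of the DWL triangle at q_m is SMB(q_m) − MC(q_m) = MEB(q_m) = 5.0000.
DWL = ½ × 2.5000 × 5.0000 = 6.2500.

DWL = 6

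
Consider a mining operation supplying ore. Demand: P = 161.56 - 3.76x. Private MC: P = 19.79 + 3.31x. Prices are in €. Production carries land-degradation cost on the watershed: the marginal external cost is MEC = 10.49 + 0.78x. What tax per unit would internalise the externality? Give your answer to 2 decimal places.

Social marginal cost = private MC + MEC = 30.28 + 4.09x.
Set SMC = demand: 30.28 + 4.09x = 161.56 - 3.76x → x* = 16.7236.
The Pigouvian tax equals MEC at x*: 10.49 + 0.78×16.7236 = 23.5344.

tax = €23.53 per unit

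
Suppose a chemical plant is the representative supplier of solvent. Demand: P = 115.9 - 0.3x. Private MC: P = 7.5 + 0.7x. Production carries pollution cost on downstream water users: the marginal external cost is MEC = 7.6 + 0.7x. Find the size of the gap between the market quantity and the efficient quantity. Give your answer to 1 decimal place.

Market equilibrium (private): 7.5 + 0.7x = 115.9 - 0.3x → x_m = 108.4000.
Social marginal cost = private MC + MEC = 15.1 + 1.4x.
Set SMC = demand: 15.1 + 1.4x = 115.9 - 0.3x → x* = 59.2941.
Gap = |108.4000 − 59.2941| = 49.1059.

49.1 units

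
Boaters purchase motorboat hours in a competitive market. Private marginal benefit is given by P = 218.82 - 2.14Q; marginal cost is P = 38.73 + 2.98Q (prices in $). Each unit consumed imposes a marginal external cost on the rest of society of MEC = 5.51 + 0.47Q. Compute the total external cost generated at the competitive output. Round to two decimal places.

Market equilibrium (private): 38.73 + 2.98Q = 218.82 - 2.14Q → Q_m = 35.1738.
Total external cost = ∫₀^{Q_m} (5.51 + 0.47Q) dQ = 5.51×35.1738 + ½×0.47×35.1738² = 484.5487.

$484.55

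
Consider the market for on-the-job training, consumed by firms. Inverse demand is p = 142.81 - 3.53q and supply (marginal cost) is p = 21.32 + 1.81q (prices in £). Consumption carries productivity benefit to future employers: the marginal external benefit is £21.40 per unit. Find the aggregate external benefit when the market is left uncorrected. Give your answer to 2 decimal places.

Market equilibrium (private): 21.32 + 1.81q = 142.81 - 3.53q → q_m = 22.7509.
Total external benefit = MEB × q_m = 21.40 × 22.7509 = 486.8693.

£486.87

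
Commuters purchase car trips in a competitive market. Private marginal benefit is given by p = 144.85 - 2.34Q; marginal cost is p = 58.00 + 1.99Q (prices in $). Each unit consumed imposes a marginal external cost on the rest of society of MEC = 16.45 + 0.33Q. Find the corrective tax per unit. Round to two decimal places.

Social marginal benefit = demand − MEC = 128.40 - 2.67Q.
Set SMB = MC: 128.40 - 2.67Q = 58.00 + 1.99Q → Q* = 15.1073.
The Pigouvian tax equals MEC at Q*: 16.45 + 0.33×15.1073 = 21.4354.

tax = $21.44 per unit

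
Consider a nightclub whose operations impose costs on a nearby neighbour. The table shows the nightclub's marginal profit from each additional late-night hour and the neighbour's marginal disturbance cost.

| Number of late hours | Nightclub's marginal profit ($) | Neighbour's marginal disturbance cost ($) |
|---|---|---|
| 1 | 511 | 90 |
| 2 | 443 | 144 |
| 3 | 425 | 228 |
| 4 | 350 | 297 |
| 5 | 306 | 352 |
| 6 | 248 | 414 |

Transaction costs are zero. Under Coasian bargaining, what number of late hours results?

4

Bargaining reaches the level where marginal profit last exceeds marginal disturbance cost.
That holds through level 4 (350 ≥ 297) but not at 5 (306 < 352).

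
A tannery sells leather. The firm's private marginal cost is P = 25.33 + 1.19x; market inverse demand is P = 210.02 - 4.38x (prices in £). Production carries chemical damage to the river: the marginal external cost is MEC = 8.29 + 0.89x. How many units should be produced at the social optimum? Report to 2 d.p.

Social marginal cost = private MC + MEC = 33.62 + 2.08x.
Set SMC = demand: 33.62 + 2.08x = 210.02 - 4.38x → x* = 27.3065.

x* = 27.31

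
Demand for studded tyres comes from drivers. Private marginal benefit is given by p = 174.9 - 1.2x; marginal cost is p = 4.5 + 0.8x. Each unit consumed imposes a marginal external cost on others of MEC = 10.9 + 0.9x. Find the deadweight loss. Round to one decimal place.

DWL = 1322.5

Market equilibrium (private): 4.5 + 0.8x = 174.9 - 1.2x → x_m = 85.2000.
Social marginal benefit = demand − MEC = 164.0 - 2.1x.
Set SMB = MC: 164.0 - 2.1x = 4.5 + 0.8x → x* = 55.0000.
Between x* and x_m the wedge MC − SMB runs linearly from 0 to MEC(x_m), so the loss is a triangle.
DWL = ½ × 30.2000 × 87.5800 = 1322.4580.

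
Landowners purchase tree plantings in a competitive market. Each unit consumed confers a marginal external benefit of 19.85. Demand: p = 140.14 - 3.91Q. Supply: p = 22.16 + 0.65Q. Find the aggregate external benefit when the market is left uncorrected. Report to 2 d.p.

513.58

Market equilibrium (private): 22.16 + 0.65Q = 140.14 - 3.91Q → Q_m = 25.8728.
Total external benefit = MEB × Q_m = 19.85 × 25.8728 = 513.5751.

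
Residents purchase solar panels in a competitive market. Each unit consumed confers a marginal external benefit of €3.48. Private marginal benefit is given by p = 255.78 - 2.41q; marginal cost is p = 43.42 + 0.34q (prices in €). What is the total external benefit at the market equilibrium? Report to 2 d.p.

Market equilibrium (private): 43.42 + 0.34q = 255.78 - 2.41q → q_m = 77.2218.
Total external benefit = MEB × q_m = 3.48 × 77.2218 = 268.7319.

€268.73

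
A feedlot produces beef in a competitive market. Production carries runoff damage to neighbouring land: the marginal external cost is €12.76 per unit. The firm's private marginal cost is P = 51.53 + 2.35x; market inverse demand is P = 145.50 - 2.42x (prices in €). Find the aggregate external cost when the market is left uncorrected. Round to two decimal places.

€251.37

Market equilibrium (private): 51.53 + 2.35x = 145.50 - 2.42x → x_m = 19.7002.
Total external cost = MEC × x_m = 12.76 × 19.7002 = 251.3746.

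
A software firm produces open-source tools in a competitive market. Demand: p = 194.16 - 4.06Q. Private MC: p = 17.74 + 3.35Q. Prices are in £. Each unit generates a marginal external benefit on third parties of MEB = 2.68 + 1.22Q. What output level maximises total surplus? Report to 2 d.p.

Social marginal cost = private MC − MEB = 15.06 + 2.13Q.
Set SMC = demand: 15.06 + 2.13Q = 194.16 - 4.06Q → Q* = 28.9338.

Q* = 28.93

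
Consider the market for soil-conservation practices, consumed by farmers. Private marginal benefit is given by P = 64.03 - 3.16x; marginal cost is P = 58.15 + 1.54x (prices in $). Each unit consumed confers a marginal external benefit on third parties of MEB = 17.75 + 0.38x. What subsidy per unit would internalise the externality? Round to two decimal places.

subsidy = $19.83 per unit

Social marginal benefit = demand + MEB = 81.78 - 2.78x.
Set SMB = MC: 81.78 - 2.78x = 58.15 + 1.54x → x* = 5.4699.
The Pigouvian subsidy equals MEB at x*: 17.75 + 0.38×5.4699 = 19.8286.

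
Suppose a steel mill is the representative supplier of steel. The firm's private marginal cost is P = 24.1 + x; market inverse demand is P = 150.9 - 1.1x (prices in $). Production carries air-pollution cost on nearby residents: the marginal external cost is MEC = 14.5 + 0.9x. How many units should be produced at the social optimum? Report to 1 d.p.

Social marginal cost = private MC + MEC = 38.6 + 1.9x.
Set SMC = demand: 38.6 + 1.9x = 150.9 - 1.1x → x* = 37.4333.

x* = 37.4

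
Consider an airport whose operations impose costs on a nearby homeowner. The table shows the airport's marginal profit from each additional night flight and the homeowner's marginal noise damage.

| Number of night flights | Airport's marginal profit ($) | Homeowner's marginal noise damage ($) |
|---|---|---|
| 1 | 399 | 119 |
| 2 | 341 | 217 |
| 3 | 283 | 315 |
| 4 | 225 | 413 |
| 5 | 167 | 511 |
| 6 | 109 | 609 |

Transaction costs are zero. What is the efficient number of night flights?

Bargaining reaches the level where marginal profit last exceeds marginal noise damage.
That holds through level 2 (341 ≥ 217) but not at 3 (283 < 315).

2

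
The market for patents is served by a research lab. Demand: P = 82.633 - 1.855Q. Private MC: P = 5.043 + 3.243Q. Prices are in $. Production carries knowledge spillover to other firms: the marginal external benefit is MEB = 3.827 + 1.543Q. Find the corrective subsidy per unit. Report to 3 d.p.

subsidy = $39.165 per unit

Social marginal cost = private MC − MEB = 1.216 + 1.700Q.
Set SMC = demand: 1.216 + 1.700Q = 82.633 - 1.855Q → Q* = 22.9021.
The Pigouvian subsidy equals MEB at Q*: 3.827 + 1.543×22.9021 = 39.1649.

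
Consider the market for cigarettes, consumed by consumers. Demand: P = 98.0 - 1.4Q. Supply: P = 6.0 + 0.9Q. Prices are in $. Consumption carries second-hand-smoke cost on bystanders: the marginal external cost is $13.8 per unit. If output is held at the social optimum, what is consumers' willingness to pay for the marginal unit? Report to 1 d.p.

P = $50.4

Social marginal benefit = demand − MEC = 84.2 - 1.4Q.
Set SMB = MC: 84.2 - 1.4Q = 6.0 + 0.9Q → Q* = 34.0000.
Consumer price on the demand curve at Q*: 98.0 − 1.4×34.0000 = 50.4000.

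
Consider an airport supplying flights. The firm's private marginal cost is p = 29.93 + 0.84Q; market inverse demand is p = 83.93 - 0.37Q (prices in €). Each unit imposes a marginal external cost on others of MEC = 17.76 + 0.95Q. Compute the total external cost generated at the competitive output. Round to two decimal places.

Market equilibrium (private): 29.93 + 0.84Q = 83.93 - 0.37Q → Q_m = 44.6281.
Total external cost = ∫₀^{Q_m} (17.76 + 0.95Q) dQ = 17.76×44.6281 + ½×0.95×44.6281² = 1738.6370.

€1738.64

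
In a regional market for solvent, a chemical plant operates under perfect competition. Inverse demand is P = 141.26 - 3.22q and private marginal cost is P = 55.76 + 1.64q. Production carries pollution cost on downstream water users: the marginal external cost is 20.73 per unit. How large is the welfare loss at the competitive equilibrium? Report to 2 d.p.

DWL = 44.21

Market equilibrium (private): 55.76 + 1.64q = 141.26 - 3.22q → q_m = 17.5926.
Social marginal cost = private MC + MEC = 76.49 + 1.64q.
Set SMC = demand: 76.49 + 1.64q = 141.26 - 3.22q → q* = 13.3272.
Between q* and q_m the wedge SMC − demand runs linearly from 0 to MEC(q_m), so the loss is a triangle.
DWL = ½ × 4.2654 × 20.7300 = 44.2109.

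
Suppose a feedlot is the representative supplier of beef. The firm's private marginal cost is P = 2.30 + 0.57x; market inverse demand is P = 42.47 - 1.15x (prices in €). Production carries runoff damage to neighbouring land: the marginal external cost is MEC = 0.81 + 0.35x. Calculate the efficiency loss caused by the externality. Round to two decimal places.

Market equilibrium (private): 2.30 + 0.57x = 42.47 - 1.15x → x_m = 23.3547.
Social marginal cost = private MC + MEC = 3.11 + 0.92x.
Set SMC = demand: 3.11 + 0.92x = 42.47 - 1.15x → x* = 19.0145.
The welfare-loss triangle has base |x_m − x*| and height MEC(x_m) (the vertical gap between SMC and demand is zero at x* and MEC at x_m).
DWL = ½ × 4.3402 × 8.9841 = 19.4964.

DWL = €19.50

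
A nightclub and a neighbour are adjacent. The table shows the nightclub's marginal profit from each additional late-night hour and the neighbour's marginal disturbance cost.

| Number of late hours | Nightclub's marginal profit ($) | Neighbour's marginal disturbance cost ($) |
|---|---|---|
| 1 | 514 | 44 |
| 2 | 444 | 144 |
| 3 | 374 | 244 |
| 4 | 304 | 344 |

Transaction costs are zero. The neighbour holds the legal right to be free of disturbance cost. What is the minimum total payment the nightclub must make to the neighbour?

Efficient level: marginal profit ≥ marginal disturbance cost through level 3, so k* = 3.
With the neighbour holding the right, the nightclub must at least compensate total damage at k*: 44 + 144 + 244 = 432.

$432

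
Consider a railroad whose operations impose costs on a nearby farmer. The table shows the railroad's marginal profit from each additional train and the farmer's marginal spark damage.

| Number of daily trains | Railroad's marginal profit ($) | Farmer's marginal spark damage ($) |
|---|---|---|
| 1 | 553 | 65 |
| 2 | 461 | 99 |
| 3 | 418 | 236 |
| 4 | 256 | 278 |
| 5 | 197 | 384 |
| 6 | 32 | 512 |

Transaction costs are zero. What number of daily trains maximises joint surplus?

3

Bargaining reaches the level where marginal profit last exceeds marginal spark damage.
That holds through level 3 (418 ≥ 236) but not at 4 (256 < 278).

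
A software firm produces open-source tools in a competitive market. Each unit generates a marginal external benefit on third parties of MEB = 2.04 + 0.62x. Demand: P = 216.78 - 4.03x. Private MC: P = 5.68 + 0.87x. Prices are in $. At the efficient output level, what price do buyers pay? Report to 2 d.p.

Social marginal cost = private MC − MEB = 3.64 + 0.25x.
Set SMC = demand: 3.64 + 0.25x = 216.78 - 4.03x → x* = 49.7991.
Consumer price on the demand curve at x*: 216.78 − 4.03×49.7991 = 16.0896.

P = $16.09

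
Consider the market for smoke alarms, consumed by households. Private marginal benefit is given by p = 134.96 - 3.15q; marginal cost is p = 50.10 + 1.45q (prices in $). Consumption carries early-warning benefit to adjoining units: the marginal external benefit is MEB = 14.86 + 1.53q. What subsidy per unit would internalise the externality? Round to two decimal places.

Social marginal benefit = demand + MEB = 149.82 - 1.62q.
Set SMB = MC: 149.82 - 1.62q = 50.10 + 1.45q → q* = 32.4821.
The Pigouvian subsidy equals MEB at q*: 14.86 + 1.53×32.4821 = 64.5576.

subsidy = $64.56 per unit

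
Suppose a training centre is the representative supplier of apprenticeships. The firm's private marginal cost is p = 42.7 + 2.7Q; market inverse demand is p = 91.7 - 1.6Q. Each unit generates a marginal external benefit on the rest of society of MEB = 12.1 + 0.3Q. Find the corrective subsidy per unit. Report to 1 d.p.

Social marginal cost = private MC − MEB = 30.6 + 2.4Q.
Set SMC = demand: 30.6 + 2.4Q = 91.7 - 1.6Q → Q* = 15.2750.
The Pigouvian subsidy equals MEB at Q*: 12.1 + 0.3×15.2750 = 16.6825.

subsidy = 16.7 per unit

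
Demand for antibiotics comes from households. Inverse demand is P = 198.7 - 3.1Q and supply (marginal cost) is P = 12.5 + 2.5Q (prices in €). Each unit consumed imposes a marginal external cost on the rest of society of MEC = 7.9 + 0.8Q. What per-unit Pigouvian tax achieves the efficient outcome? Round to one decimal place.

tax = €30.2 per unit

Social marginal benefit = demand − MEC = 190.8 - 3.9Q.
Set SMB = MC: 190.8 - 3.9Q = 12.5 + 2.5Q → Q* = 27.8594.
The Pigouvian tax equals MEC at Q*: 7.9 + 0.8×27.8594 = 30.1875.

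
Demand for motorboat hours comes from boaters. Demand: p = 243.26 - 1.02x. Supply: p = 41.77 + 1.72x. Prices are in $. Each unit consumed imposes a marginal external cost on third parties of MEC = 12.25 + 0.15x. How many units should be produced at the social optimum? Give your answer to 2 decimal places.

x* = 65.48

Social marginal benefit = demand − MEC = 231.01 - 1.17x.
Set SMB = MC: 231.01 - 1.17x = 41.77 + 1.72x → x* = 65.4810.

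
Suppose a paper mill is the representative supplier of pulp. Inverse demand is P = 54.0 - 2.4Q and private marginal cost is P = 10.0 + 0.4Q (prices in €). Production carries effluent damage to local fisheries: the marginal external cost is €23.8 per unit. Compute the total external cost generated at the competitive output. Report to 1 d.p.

Market equilibrium (private): 10.0 + 0.4Q = 54.0 - 2.4Q → Q_m = 15.7143.
Total external cost = MEC × Q_m = 23.8 × 15.7143 = 374.0003.

€374.0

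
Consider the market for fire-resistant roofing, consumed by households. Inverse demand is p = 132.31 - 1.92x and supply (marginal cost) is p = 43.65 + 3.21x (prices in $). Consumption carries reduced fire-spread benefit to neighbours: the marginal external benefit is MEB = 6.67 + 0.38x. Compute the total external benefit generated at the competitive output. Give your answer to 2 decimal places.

Market equilibrium (private): 43.65 + 3.21x = 132.31 - 1.92x → x_m = 17.2827.
Total external benefit = ∫₀^{x_m} (6.67 + 0.38x) dx = 6.67×17.2827 + ½×0.38×17.2827² = 172.0270.

$172.03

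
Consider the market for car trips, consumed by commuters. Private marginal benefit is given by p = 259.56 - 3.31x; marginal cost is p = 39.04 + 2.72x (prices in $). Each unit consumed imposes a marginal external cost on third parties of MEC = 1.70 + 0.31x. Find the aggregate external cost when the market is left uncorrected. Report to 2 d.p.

$269.47

Market equilibrium (private): 39.04 + 2.72x = 259.56 - 3.31x → x_m = 36.5705.
Total external cost = ∫₀^{x_m} (1.70 + 0.31x) dx = 1.70×36.5705 + ½×0.31×36.5705² = 269.4671.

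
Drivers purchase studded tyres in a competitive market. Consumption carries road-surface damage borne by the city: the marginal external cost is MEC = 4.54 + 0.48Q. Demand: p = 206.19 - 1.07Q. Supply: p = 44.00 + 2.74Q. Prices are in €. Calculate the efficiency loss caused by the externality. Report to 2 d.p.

Market equilibrium (private): 44.00 + 2.74Q = 206.19 - 1.07Q → Q_m = 42.5696.
Social marginal benefit = demand − MEC = 201.65 - 1.55Q.
Set SMB = MC: 201.65 - 1.55Q = 44.00 + 2.74Q → Q* = 36.7483.
The loss is the area between SMB and MC from Q* to Q_m; with linear curves that's a triangle of height MEC(Q_m).
DWL = ½ × 5.8213 × 24.9734 = 72.6888.

DWL = €72.69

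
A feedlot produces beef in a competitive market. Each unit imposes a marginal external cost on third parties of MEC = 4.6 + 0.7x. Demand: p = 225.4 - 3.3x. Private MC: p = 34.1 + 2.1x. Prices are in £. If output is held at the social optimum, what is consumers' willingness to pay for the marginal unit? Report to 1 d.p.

P = £124.4

Social marginal cost = private MC + MEC = 38.7 + 2.8x.
Set SMC = demand: 38.7 + 2.8x = 225.4 - 3.3x → x* = 30.6066.
Consumer price on the demand curve at x*: 225.4 − 3.3×30.6066 = 124.3982.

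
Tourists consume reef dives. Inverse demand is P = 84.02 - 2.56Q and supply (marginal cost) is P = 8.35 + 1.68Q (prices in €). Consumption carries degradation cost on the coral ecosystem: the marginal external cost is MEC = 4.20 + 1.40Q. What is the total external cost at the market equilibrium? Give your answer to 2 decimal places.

Market equilibrium (private): 8.35 + 1.68Q = 84.02 - 2.56Q → Q_m = 17.8467.
Total external cost = ∫₀^{Q_m} (4.20 + 1.40Q) dQ = 4.20×17.8467 + ½×1.40×17.8467² = 297.9094.

€297.91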